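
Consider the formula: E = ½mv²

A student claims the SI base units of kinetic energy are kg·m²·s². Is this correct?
Units of each symbol in E = ½mv²:
  m (mass): kg
  v (speed): m/s  → to the power 2, contributes m²/s²
  The factor ½ is dimensionless.

Multiplying the contributions: [kg] · [m²/s²]
Adding exponents of each base unit: kg: 1, m: 2, s: -2
SI base units of kinetic energy: kg·m²/s²

The claimed units kg·m²·s² (exponents kg: 1, m: 2, s: 2) do not match the derived units kg·m²/s² (exponents kg: 1, m: 2, s: -2), so the claim is incorrect.

Answer: No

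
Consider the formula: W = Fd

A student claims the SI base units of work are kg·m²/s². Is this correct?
Units of each symbol in W = Fd:
  F (force): kg·m/s²
  d (displacement): m

Multiplying the contributions: [kg·m/s²] · [m]
Adding exponents of each base unit: kg: 1, m: 2, s: -2
SI base units of work: kg·m²/s²

The claimed units kg·m²/s² match the derived units, so the claim is correct.

Answer: Yes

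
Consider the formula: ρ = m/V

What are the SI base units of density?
Units of each symbol in ρ = m/V:
  m (mass): kg
  V (volume): m³  → in the denominator, contributes 1/m³

Multiplying the contributions: [kg] · [1/m³]
Adding exponents of each base unit: kg: 1, m: -3
SI base units of density: kg/m³

Answer: kg/m³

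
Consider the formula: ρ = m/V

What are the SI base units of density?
Units of each symbol in ρ = m/V:
  m (mass): kg
  V (volume): m³  → in the denominator, contributes 1/m³

Multiplying the contributions: [kg] · [1/m³]
Adding exponents of each base unit: kg: 1, m: -3
SI base units of density: kg/m³

Answer: kg/m³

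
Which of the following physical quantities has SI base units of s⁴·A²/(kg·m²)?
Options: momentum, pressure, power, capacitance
Checking the SI base units of each option:
  momentum (p = mv): kg·m/s  ✗
  pressure (P = F/A): kg/(m·s²)  ✗
  power (P = W/t): kg·m²/s³  ✗
  capacitance (C = Q/V): s⁴·A²/(kg·m²)  ✓ matches

Only capacitance has units s⁴·A²/(kg·m²).

Answer: capacitance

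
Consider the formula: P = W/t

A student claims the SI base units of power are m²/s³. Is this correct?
Units of each symbol in P = W/t:
  W (work): kg·m²/s²
  t (time): s  → in the denominator, contributes 1/s

Multiplying the contributions: [kg·m²/s²] · [1/s]
Adding exponents of each base unit: kg: 1, m: 2, s: -3
SI base units of power: kg·m²/s³

The claimed units m²/s³ (exponents m: 2, s: -3) do not match the derived units kg·m²/s³ (exponents kg: 1, m: 2, s: -3), so the claim is incorrect.

Answer: No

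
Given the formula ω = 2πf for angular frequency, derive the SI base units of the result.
Units of each symbol in ω = 2πf:
  f (frequency): 1/s
  The factor 2π is dimensionless.

Multiplying the contributions: [1/s]
Adding exponents of each base unit: s: -1
SI base units of angular frequency: 1/s

Answer: 1/s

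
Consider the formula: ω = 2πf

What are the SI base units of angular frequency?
Units of each symbol in ω = 2πf:
  f (frequency): 1/s
  The factor 2π is dimensionless.

Multiplying the contributions: [1/s]
Adding exponents of each base unit: s: -1
SI base units of angular frequency: 1/s

Answer: 1/s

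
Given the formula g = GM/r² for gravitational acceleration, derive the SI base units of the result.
Units of each symbol in g = GM/r²:
  G (gravitational constant): m³/(kg·s²)
  M (mass): kg
  r (distance): m  → to the power 2 in the denominator, contributes 1/m²

Multiplying the contributions: [m³/(kg·s²)] · [kg] · [1/m²]
Adding exponents of each base unit: m: 1, s: -2
SI base units of gravitational acceleration: m/s²

Answer: m/s²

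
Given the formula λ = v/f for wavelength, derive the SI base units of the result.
Units of each symbol in λ = v/f:
  v (wave speed): m/s
  f (frequency): 1/s  → in the denominator, contributes s

Multiplying the contributions: [m/s] · [s]
Adding exponents of each base unit: m: 1
SI base units of wavelength: m

Answer: m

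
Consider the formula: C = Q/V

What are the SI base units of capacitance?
Units of each symbol in C = Q/V:
  Q (charge, in coulombs): s·A
  V (voltage, in volts): kg·m²/(s³·A)  → in the denominator, contributes s³·A/(kg·m²)

Multiplying the contributions: [s·A] · [s³·A/(kg·m²)]
Adding exponents of each base unit: kg: -1, m: -2, s: 4, A: 2
SI base units of capacitance: s⁴·A²/(kg·m²)

Answer: s⁴·A²/(kg·m²)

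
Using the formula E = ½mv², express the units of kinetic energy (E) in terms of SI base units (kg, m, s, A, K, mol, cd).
Units of each symbol in E = ½mv²:
  m (mass): kg
  v (speed): m/s  → to the power 2, contributes m²/s²
  The factor ½ is dimensionless.

Multiplying the contributions: [kg] · [m²/s²]
Adding exponents of each base unit: kg: 1, m: 2, s: -2
SI base units of kinetic energy: kg·m²/s²

Answer: kg·m²/s²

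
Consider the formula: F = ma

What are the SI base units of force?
Units of each symbol in F = ma:
  m (mass): kg
  a (acceleration): m/s²

Multiplying the contributions: [kg] · [m/s²]
Adding exponents of each base unit: kg: 1, m: 1, s: -2
SI base units of force: kg·m/s²

Answer: kg·m/s²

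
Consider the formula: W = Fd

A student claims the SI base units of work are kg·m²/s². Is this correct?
Units of each symbol in W = Fd:
  F (force): kg·m/s²
  d (displacement): m

Multiplying the contributions: [kg·m/s²] · [m]
Adding exponents of each base unit: kg: 1, m: 2, s: -2
SI base units of work: kg·m²/s²

The claimed units kg·m²/s² match the derived units, so the claim is correct.

Answer: Yes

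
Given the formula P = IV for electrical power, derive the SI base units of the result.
Units of each symbol in P = IV:
  I (current): A
  V (voltage, in volts): kg·m²/(s³·A)

Multiplying the contributions: [A] · [kg·m²/(s³·A)]
Adding exponents of each base unit: kg: 1, m: 2, s: -3
SI base units of electrical power: kg·m²/s³

Answer: kg·m²/s³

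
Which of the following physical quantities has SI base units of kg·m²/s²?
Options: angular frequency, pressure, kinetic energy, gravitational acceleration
Checking the SI base units of each option:
  angular frequency (ω = 2πf): 1/s  ✗
  pressure (P = F/A): kg/(m·s²)  ✗
  kinetic energy (E = ½mv²): kg·m²/s²  ✓ matches
  gravitational acceleration (g = GM/r²): m/s²  ✗

Only kinetic energy has units kg·m²/s².

Answer: kinetic energy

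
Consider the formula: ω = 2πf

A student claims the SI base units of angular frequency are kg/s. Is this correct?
Units of each symbol in ω = 2πf:
  f (frequency): 1/s
  The factor 2π is dimensionless.

Multiplying the contributions: [1/s]
Adding exponents of each base unit: s: -1
SI base units of angular frequency: 1/s

The claimed units kg/s (exponents kg: 1, s: -1) do not match the derived units 1/s (exponents s: -1), so the claim is incorrect.

Answer: No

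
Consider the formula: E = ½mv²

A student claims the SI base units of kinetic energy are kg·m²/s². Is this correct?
Units of each symbol in E = ½mv²:
  m (mass): kg
  v (speed): m/s  → to the power 2, contributes m²/s²
  The factor ½ is dimensionless.

Multiplying the contributions: [kg] · [m²/s²]
Adding exponents of each base unit: kg: 1, m: 2, s: -2
SI base units of kinetic energy: kg·m²/s²

The claimed units kg·m²/s² match the derived units, so the claim is correct.

Answer: Yes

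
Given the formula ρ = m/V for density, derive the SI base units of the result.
Units of each symbol in ρ = m/V:
  m (mass): kg
  V (volume): m³  → in the denominator, contributes 1/m³

Multiplying the contributions: [kg] · [1/m³]
Adding exponents of each base unit: kg: 1, m: -3
SI base units of density: kg/m³

Answer: kg/m³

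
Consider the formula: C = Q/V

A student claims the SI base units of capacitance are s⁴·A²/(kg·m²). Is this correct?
Units of each symbol in C = Q/V:
  Q (charge, in coulombs): s·A
  V (voltage, in volts): kg·m²/(s³·A)  → in the denominator, contributes s³·A/(kg·m²)

Multiplying the contributions: [s·A] · [s³·A/(kg·m²)]
Adding exponents of each base unit: kg: -1, m: -2, s: 4, A: 2
SI base units of capacitance: s⁴·A²/(kg·m²)

The claimed units s⁴·A²/(kg·m²) match the derived units, so the claim is correct.

Answer: Yes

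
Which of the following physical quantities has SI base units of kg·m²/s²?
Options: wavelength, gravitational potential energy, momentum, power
Checking the SI base units of each option:
  wavelength (λ = v/f): m  ✗
  gravitational potential energy (U = -GMm/r): kg·m²/s²  ✓ matches
  momentum (p = mv): kg·m/s  ✗
  power (P = W/t): kg·m²/s³  ✗

Only gravitational potential energy has units kg·m²/s².

Answer: gravitational potential energy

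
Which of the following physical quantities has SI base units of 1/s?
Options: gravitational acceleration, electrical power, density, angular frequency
Checking the SI base units of each option:
  gravitational acceleration (g = GM/r²): m/s²  ✗
  electrical power (P = IV): kg·m²/s³  ✗
  density (ρ = m/V): kg/m³  ✗
  angular frequency (ω = 2πf): 1/s  ✓ matches

Only angular frequency has units 1/s.

Answer: angular frequency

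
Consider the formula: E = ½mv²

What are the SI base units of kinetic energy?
Units of each symbol in E = ½mv²:
  m (mass): kg
  v (speed): m/s  → to the power 2, contributes m²/s²
  The factor ½ is dimensionless.

Multiplying the contributions: [kg] · [m²/s²]
Adding exponents of each base unit: kg: 1, m: 2, s: -2
SI base units of kinetic energy: kg·m²/s²

Answer: kg·m²/s²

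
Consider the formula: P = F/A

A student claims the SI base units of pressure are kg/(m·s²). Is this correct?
Units of each symbol in P = F/A:
  F (force): kg·m/s²
  A (area): m²  → in the denominator, contributes 1/m²

Multiplying the contributions: [kg·m/s²] · [1/m²]
Adding exponents of each base unit: kg: 1, m: -1, s: -2
SI base units of pressure: kg/(m·s²)

The claimed units kg/(m·s²) match the derived units, so the claim is correct.

Answer: Yes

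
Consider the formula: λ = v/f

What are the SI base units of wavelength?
Units of each symbol in λ = v/f:
  v (wave speed): m/s
  f (frequency): 1/s  → in the denominator, contributes s

Multiplying the contributions: [m/s] · [s]
Adding exponents of each base unit: m: 1
SI base units of wavelength: m

Answer: m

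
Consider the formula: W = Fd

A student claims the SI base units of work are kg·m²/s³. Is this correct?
Units of each symbol in W = Fd:
  F (force): kg·m/s²
  d (displacement): m

Multiplying the contributions: [kg·m/s²] · [m]
Adding exponents of each base unit: kg: 1, m: 2, s: -2
SI base units of work: kg·m²/s²

The claimed units kg·m²/s³ (exponents kg: 1, m: 2, s: -3) do not match the derived units kg·m²/s² (exponents kg: 1, m: 2, s: -2), so the claim is incorrect.

Answer: No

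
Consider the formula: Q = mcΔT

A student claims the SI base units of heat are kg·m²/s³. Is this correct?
Units of each symbol in Q = mcΔT:
  m (mass): kg
  c (specific heat capacity, in J/(kg·K)): m²/(s²·K)
  ΔT (temperature change): K

Multiplying the contributions: [kg] · [m²/(s²·K)] · [K]
Adding exponents of each base unit: kg: 1, m: 2, s: -2
SI base units of heat: kg·m²/s²

The claimed units kg·m²/s³ (exponents kg: 1, m: 2, s: -3) do not match the derived units kg·m²/s² (exponents kg: 1, m: 2, s: -2), so the claim is incorrect.

Answer: No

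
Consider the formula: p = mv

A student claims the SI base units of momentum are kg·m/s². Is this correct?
Units of each symbol in p = mv:
  m (mass): kg
  v (velocity): m/s

Multiplying the contributions: [kg] · [m/s]
Adding exponents of each base unit: kg: 1, m: 1, s: -1
SI base units of momentum: kg·m/s

The claimed units kg·m/s² (exponents kg: 1, m: 1, s: -2) do not match the derived units kg·m/s (exponents kg: 1, m: 1, s: -1), so the claim is incorrect.

Answer: No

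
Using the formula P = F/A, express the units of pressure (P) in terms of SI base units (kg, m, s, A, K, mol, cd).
Units of each symbol in P = F/A:
  F (force): kg·m/s²
  A (area): m²  → in the denominator, contributes 1/m²

Multiplying the contributions: [kg·m/s²] · [1/m²]
Adding exponents of each base unit: kg: 1, m: -1, s: -2
SI base units of pressure: kg/(m·s²)

Answer: kg/(m·s²)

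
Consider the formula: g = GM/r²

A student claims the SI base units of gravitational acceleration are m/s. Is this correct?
Units of each symbol in g = GM/r²:
  G (gravitational constant): m³/(kg·s²)
  M (mass): kg
  r (distance): m  → to the power 2 in the denominator, contributes 1/m²

Multiplying the contributions: [m³/(kg·s²)] · [kg] · [1/m²]
Adding exponents of each base unit: m: 1, s: -2
SI base units of gravitational acceleration: m/s²

The claimed units m/s (exponents m: 1, s: -1) do not match the derived units m/s² (exponents m: 1, s: -2), so the claim is incorrect.

Answer: No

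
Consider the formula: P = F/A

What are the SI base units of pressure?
Units of each symbol in P = F/A:
  F (force): kg·m/s²
  A (area): m²  → in the denominator, contributes 1/m²

Multiplying the contributions: [kg·m/s²] · [1/m²]
Adding exponents of each base unit: kg: 1, m: -1, s: -2
SI base units of pressure: kg/(m·s²)

Answer: kg/(m·s²)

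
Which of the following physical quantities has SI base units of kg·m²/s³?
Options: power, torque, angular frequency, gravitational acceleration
Checking the SI base units of each option:
  power (P = W/t): kg·m²/s³  ✓ matches
  torque (τ = Fr): kg·m²/s²  ✗
  angular frequency (ω = 2πf): 1/s  ✗
  gravitational acceleration (g = GM/r²): m/s²  ✗

Only power has units kg·m²/s³.

Answer: power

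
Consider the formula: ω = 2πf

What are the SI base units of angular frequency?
Units of each symbol in ω = 2πf:
  f (frequency): 1/s
  The factor 2π is dimensionless.

Multiplying the contributions: [1/s]
Adding exponents of each base unit: s: -1
SI base units of angular frequency: 1/s

Answer: 1/s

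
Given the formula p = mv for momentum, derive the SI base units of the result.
Units of each symbol in p = mv:
  m (mass): kg
  v (velocity): m/s

Multiplying the contributions: [kg] · [m/s]
Adding exponents of each base unit: kg: 1, m: 1, s: -1
SI base units of momentum: kg·m/s

Answer: kg·m/s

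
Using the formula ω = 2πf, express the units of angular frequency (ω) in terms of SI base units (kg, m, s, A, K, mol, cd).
Units of each symbol in ω = 2πf:
  f (frequency): 1/s
  The factor 2π is dimensionless.

Multiplying the contributions: [1/s]
Adding exponents of each base unit: s: -1
SI base units of angular frequency: 1/s

Answer: 1/s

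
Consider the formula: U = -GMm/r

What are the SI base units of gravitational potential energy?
Units of each symbol in U = -GMm/r:
  G (gravitational constant): m³/(kg·s²)
  M (mass): kg
  m (mass): kg
  r (distance): m  → in the denominator, contributes 1/m
  The minus sign does not affect the units.

Multiplying the contributions: [m³/(kg·s²)] · [kg] · [kg] · [1/m]
Adding exponents of each base unit: kg: 1, m: 2, s: -2
SI base units of gravitational potential energy: kg·m²/s²

Answer: kg·m²/s²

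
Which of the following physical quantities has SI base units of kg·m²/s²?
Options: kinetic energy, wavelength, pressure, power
Checking the SI base units of each option:
  kinetic energy (E = ½mv²): kg·m²/s²  ✓ matches
  wavelength (λ = v/f): m  ✗
  pressure (P = F/A): kg/(m·s²)  ✗
  power (P = W/t): kg·m²/s³  ✗

Only kinetic energy has units kg·m²/s².

Answer: kinetic energy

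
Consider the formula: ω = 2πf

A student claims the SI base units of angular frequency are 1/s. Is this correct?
Units of each symbol in ω = 2πf:
  f (frequency): 1/s
  The factor 2π is dimensionless.

Multiplying the contributions: [1/s]
Adding exponents of each base unit: s: -1
SI base units of angular frequency: 1/s

The claimed units 1/s match the derived units, so the claim is correct.

Answer: Yes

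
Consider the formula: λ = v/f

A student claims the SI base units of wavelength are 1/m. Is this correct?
Units of each symbol in λ = v/f:
  v (wave speed): m/s
  f (frequency): 1/s  → in the denominator, contributes s

Multiplying the contributions: [m/s] · [s]
Adding exponents of each base unit: m: 1
SI base units of wavelength: m

The claimed units 1/m (exponents m: -1) do not match the derived units m (exponents m: 1), so the claim is incorrect.

Answer: No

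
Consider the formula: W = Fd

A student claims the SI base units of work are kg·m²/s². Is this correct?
Units of each symbol in W = Fd:
  F (force): kg·m/s²
  d (displacement): m

Multiplying the contributions: [kg·m/s²] · [m]
Adding exponents of each base unit: kg: 1, m: 2, s: -2
SI base units of work: kg·m²/s²

The claimed units kg·m²/s² match the derived units, so the claim is correct.

Answer: Yes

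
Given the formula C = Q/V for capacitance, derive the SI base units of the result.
Units of each symbol in C = Q/V:
  Q (charge, in coulombs): s·A
  V (voltage, in volts): kg·m²/(s³·A)  → in the denominator, contributes s³·A/(kg·m²)

Multiplying the contributions: [s·A] · [s³·A/(kg·m²)]
Adding exponents of each base unit: kg: -1, m: -2, s: 4, A: 2
SI base units of capacitance: s⁴·A²/(kg·m²)

Answer: s⁴·A²/(kg·m²)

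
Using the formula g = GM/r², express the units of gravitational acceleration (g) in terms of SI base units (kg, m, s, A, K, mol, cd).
Units of each symbol in g = GM/r²:
  G (gravitational constant): m³/(kg·s²)
  M (mass): kg
  r (distance): m  → to the power 2 in the denominator, contributes 1/m²

Multiplying the contributions: [m³/(kg·s²)] · [kg] · [1/m²]
Adding exponents of each base unit: m: 1, s: -2
SI base units of gravitational acceleration: m/s²

Answer: m/s²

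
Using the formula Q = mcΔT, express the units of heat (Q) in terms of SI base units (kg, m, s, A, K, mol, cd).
Units of each symbol in Q = mcΔT:
  m (mass): kg
  c (specific heat capacity, in J/(kg·K)): m²/(s²·K)
  ΔT (temperature change): K

Multiplying the contributions: [kg] · [m²/(s²·K)] · [K]
Adding exponents of each base unit: kg: 1, m: 2, s: -2
SI base units of heat: kg·m²/s²

Answer: kg·m²/s²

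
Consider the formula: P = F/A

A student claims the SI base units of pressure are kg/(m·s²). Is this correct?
Units of each symbol in P = F/A:
  F (force): kg·m/s²
  A (area): m²  → in the denominator, contributes 1/m²

Multiplying the contributions: [kg·m/s²] · [1/m²]
Adding exponents of each base unit: kg: 1, m: -1, s: -2
SI base units of pressure: kg/(m·s²)

The claimed units kg/(m·s²) match the derived units, so the claim is correct.

Answer: Yes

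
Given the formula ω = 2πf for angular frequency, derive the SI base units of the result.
Units of each symbol in ω = 2πf:
  f (frequency): 1/s
  The factor 2π is dimensionless.

Multiplying the contributions: [1/s]
Adding exponents of each base unit: s: -1
SI base units of angular frequency: 1/s

Answer: 1/s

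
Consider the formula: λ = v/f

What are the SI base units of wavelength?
Units of each symbol in λ = v/f:
  v (wave speed): m/s
  f (frequency): 1/s  → in the denominator, contributes s

Multiplying the contributions: [m/s] · [s]
Adding exponents of each base unit: m: 1
SI base units of wavelength: m

Answer: m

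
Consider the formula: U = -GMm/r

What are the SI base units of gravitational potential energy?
Units of each symbol in U = -GMm/r:
  G (gravitational constant): m³/(kg·s²)
  M (mass): kg
  m (mass): kg
  r (distance): m  → in the denominator, contributes 1/m
  The minus sign does not affect the units.

Multiplying the contributions: [m³/(kg·s²)] · [kg] · [kg] · [1/m]
Adding exponents of each base unit: kg: 1, m: 2, s: -2
SI base units of gravitational potential energy: kg·m²/s²

Answer: kg·m²/s²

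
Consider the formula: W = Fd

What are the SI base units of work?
Units of each symbol in W = Fd:
  F (force): kg·m/s²
  d (displacement): m

Multiplying the contributions: [kg·m/s²] · [m]
Adding exponents of each base unit: kg: 1, m: 2, s: -2
SI base units of work: kg·m²/s²

Answer: kg·m²/s²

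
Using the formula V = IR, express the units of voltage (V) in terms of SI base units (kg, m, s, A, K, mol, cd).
Units of each symbol in V = IR:
  I (current): A
  R (resistance, in ohms): kg·m²/(s³·A²)

Multiplying the contributions: [A] · [kg·m²/(s³·A²)]
Adding exponents of each base unit: kg: 1, m: 2, s: -3, A: -1
SI base units of voltage: kg·m²/(s³·A)

Answer: kg·m²/(s³·A)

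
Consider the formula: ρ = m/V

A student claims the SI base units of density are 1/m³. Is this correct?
Units of each symbol in ρ = m/V:
  m (mass): kg
  V (volume): m³  → in the denominator, contributes 1/m³

Multiplying the contributions: [kg] · [1/m³]
Adding exponents of each base unit: kg: 1, m: -3
SI base units of density: kg/m³

The claimed units 1/m³ (exponents m: -3) do not match the derived units kg/m³ (exponents kg: 1, m: -3), so the claim is incorrect.

Answer: No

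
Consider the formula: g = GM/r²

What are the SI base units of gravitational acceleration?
Units of each symbol in g = GM/r²:
  G (gravitational constant): m³/(kg·s²)
  M (mass): kg
  r (distance): m  → to the power 2 in the denominator, contributes 1/m²

Multiplying the contributions: [m³/(kg·s²)] · [kg] · [1/m²]
Adding exponents of each base unit: m: 1, s: -2
SI base units of gravitational acceleration: m/s²

Answer: m/s²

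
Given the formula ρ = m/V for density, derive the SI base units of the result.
Units of each symbol in ρ = m/V:
  m (mass): kg
  V (volume): m³  → in the denominator, contributes 1/m³

Multiplying the contributions: [kg] · [1/m³]
Adding exponents of each base unit: kg: 1, m: -3
SI base units of density: kg/m³

Answer: kg/m³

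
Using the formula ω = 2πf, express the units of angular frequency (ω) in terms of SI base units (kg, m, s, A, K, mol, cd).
Units of each symbol in ω = 2πf:
  f (frequency): 1/s
  The factor 2π is dimensionless.

Multiplying the contributions: [1/s]
Adding exponents of each base unit: s: -1
SI base units of angular frequency: 1/s

Answer: 1/s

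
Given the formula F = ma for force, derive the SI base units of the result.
Units of each symbol in F = ma:
  m (mass): kg
  a (acceleration): m/s²

Multiplying the contributions: [kg] · [m/s²]
Adding exponents of each base unit: kg: 1, m: 1, s: -2
SI base units of force: kg·m/s²

Answer: kg·m/s²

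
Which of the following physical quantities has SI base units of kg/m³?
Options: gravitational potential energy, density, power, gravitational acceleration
Checking the SI base units of each option:
  gravitational potential energy (U = -GMm/r): kg·m²/s²  ✗
  density (ρ = m/V): kg/m³  ✓ matches
  power (P = W/t): kg·m²/s³  ✗
  gravitational acceleration (g = GM/r²): m/s²  ✗

Only density has units kg/m³.

Answer: density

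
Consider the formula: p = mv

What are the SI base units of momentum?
Units of each symbol in p = mv:
  m (mass): kg
  v (velocity): m/s

Multiplying the contributions: [kg] · [m/s]
Adding exponents of each base unit: kg: 1, m: 1, s: -1
SI base units of momentum: kg·m/s

Answer: kg·m/s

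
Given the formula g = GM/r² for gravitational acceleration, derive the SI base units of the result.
Units of each symbol in g = GM/r²:
  G (gravitational constant): m³/(kg·s²)
  M (mass): kg
  r (distance): m  → to the power 2 in the denominator, contributes 1/m²

Multiplying the contributions: [m³/(kg·s²)] · [kg] · [1/m²]
Adding exponents of each base unit: m: 1, s: -2
SI base units of gravitational acceleration: m/s²

Answer: m/s²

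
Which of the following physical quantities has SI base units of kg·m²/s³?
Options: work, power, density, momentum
Checking the SI base units of each option:
  work (W = Fd): kg·m²/s²  ✗
  power (P = W/t): kg·m²/s³  ✓ matches
  density (ρ = m/V): kg/m³  ✗
  momentum (p = mv): kg·m/s  ✗

Only power has units kg·m²/s³.

Answer: power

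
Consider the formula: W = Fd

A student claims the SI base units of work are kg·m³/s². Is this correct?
Units of each symbol in W = Fd:
  F (force): kg·m/s²
  d (displacement): m

Multiplying the contributions: [kg·m/s²] · [m]
Adding exponents of each base unit: kg: 1, m: 2, s: -2
SI base units of work: kg·m²/s²

The claimed units kg·m³/s² (exponents kg: 1, m: 3, s: -2) do not match the derived units kg·m²/s² (exponents kg: 1, m: 2, s: -2), so the claim is incorrect.

Answer: No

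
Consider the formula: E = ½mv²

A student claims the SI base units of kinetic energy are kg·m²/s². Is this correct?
Units of each symbol in E = ½mv²:
  m (mass): kg
  v (speed): m/s  → to the power 2, contributes m²/s²
  The factor ½ is dimensionless.

Multiplying the contributions: [kg] · [m²/s²]
Adding exponents of each base unit: kg: 1, m: 2, s: -2
SI base units of kinetic energy: kg·m²/s²

The claimed units kg·m²/s² match the derived units, so the claim is correct.

Answer: Yes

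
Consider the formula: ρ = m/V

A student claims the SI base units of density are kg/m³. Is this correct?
Units of each symbol in ρ = m/V:
  m (mass): kg
  V (volume): m³  → in the denominator, contributes 1/m³

Multiplying the contributions: [kg] · [1/m³]
Adding exponents of each base unit: kg: 1, m: -3
SI base units of density: kg/m³

The claimed units kg/m³ match the derived units, so the claim is correct.

Answer: Yes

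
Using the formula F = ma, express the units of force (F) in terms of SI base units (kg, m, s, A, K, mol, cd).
Units of each symbol in F = ma:
  m (mass): kg
  a (acceleration): m/s²

Multiplying the contributions: [kg] · [m/s²]
Adding exponents of each base unit: kg: 1, m: 1, s: -2
SI base units of force: kg·m/s²

Answer: kg·m/s²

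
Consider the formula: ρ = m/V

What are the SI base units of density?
Units of each symbol in ρ = m/V:
  m (mass): kg
  V (volume): m³  → in the denominator, contributes 1/m³

Multiplying the contributions: [kg] · [1/m³]
Adding exponents of each base unit: kg: 1, m: -3
SI base units of density: kg/m³

Answer: kg/m³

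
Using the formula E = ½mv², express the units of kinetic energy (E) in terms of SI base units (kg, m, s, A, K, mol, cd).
Units of each symbol in E = ½mv²:
  m (mass): kg
  v (speed): m/s  → to the power 2, contributes m²/s²
  The factor ½ is dimensionless.

Multiplying the contributions: [kg] · [m²/s²]
Adding exponents of each base unit: kg: 1, m: 2, s: -2
SI base units of kinetic energy: kg·m²/s²

Answer: kg·m²/s²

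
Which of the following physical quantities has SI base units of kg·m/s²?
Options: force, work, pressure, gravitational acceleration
Checking the SI base units of each option:
  force (F = ma): kg·m/s²  ✓ matches
  work (W = Fd): kg·m²/s²  ✗
  pressure (P = F/A): kg/(m·s²)  ✗
  gravitational acceleration (g = GM/r²): m/s²  ✗

Only force has units kg·m/s².

Answer: force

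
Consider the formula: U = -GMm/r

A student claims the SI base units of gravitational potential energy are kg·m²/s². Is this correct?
Units of each symbol in U = -GMm/r:
  G (gravitational constant): m³/(kg·s²)
  M (mass): kg
  m (mass): kg
  r (distance): m  → in the denominator, contributes 1/m
  The minus sign does not affect the units.

Multiplying the contributions: [m³/(kg·s²)] · [kg] · [kg] · [1/m]
Adding exponents of each base unit: kg: 1, m: 2, s: -2
SI base units of gravitational potential energy: kg·m²/s²

The claimed units kg·m²/s² match the derived units, so the claim is correct.

Answer: Yes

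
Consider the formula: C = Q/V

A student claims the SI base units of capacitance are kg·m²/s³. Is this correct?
Units of each symbol in C = Q/V:
  Q (charge, in coulombs): s·A
  V (voltage, in volts): kg·m²/(s³·A)  → in the denominator, contributes s³·A/(kg·m²)

Multiplying the contributions: [s·A] · [s³·A/(kg·m²)]
Adding exponents of each base unit: kg: -1, m: -2, s: 4, A: 2
SI base units of capacitance: s⁴·A²/(kg·m²)

The claimed units kg·m²/s³ (exponents kg: 1, m: 2, s: -3) do not match the derived units s⁴·A²/(kg·m²) (exponents kg: -1, m: -2, s: 4, A: 2), so the claim is incorrect.

Answer: No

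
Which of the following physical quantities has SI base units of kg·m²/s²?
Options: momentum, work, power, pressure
Checking the SI base units of each option:
  momentum (p = mv): kg·m/s  ✗
  work (W = Fd): kg·m²/s²  ✓ matches
  power (P = W/t): kg·m²/s³  ✗
  pressure (P = F/A): kg/(m·s²)  ✗

Only work has units kg·m²/s².

Answer: work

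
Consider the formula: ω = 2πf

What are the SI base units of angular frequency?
Units of each symbol in ω = 2πf:
  f (frequency): 1/s
  The factor 2π is dimensionless.

Multiplying the contributions: [1/s]
Adding exponents of each base unit: s: -1
SI base units of angular frequency: 1/s

Answer: 1/s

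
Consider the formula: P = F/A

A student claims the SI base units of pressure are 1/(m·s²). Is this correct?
Units of each symbol in P = F/A:
  F (force): kg·m/s²
  A (area): m²  → in the denominator, contributes 1/m²

Multiplying the contributions: [kg·m/s²] · [1/m²]
Adding exponents of each base unit: kg: 1, m: -1, s: -2
SI base units of pressure: kg/(m·s²)

The claimed units 1/(m·s²) (exponents m: -1, s: -2) do not match the derived units kg/(m·s²) (exponents kg: 1, m: -1, s: -2), so the claim is incorrect.

Answer: No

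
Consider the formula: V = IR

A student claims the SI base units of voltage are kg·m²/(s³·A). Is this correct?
Units of each symbol in V = IR:
  I (current): A
  R (resistance, in ohms): kg·m²/(s³·A²)

Multiplying the contributions: [A] · [kg·m²/(s³·A²)]
Adding exponents of each base unit: kg: 1, m: 2, s: -3, A: -1
SI base units of voltage: kg·m²/(s³·A)

The claimed units kg·m²/(s³·A) match the derived units, so the claim is correct.

Answer: Yes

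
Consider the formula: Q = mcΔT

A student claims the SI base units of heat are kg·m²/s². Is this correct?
Units of each symbol in Q = mcΔT:
  m (mass): kg
  c (specific heat capacity, in J/(kg·K)): m²/(s²·K)
  ΔT (temperature change): K

Multiplying the contributions: [kg] · [m²/(s²·K)] · [K]
Adding exponents of each base unit: kg: 1, m: 2, s: -2
SI base units of heat: kg·m²/s²

The claimed units kg·m²/s² match the derived units, so the claim is correct.

Answer: Yes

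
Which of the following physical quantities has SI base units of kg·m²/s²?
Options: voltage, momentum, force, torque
Checking the SI base units of each option:
  voltage (V = IR): kg·m²/(s³·A)  ✗
  momentum (p = mv): kg·m/s  ✗
  force (F = ma): kg·m/s²  ✗
  torque (τ = Fr): kg·m²/s²  ✓ matches

Only torque has units kg·m²/s².

Answer: torque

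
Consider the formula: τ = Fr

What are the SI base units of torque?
Units of each symbol in τ = Fr:
  F (force): kg·m/s²
  r (lever arm): m

Multiplying the contributions: [kg·m/s²] · [m]
Adding exponents of each base unit: kg: 1, m: 2, s: -2
SI base units of torque: kg·m²/s²

Answer: kg·m²/s²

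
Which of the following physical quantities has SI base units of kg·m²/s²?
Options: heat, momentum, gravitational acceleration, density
Checking the SI base units of each option:
  heat (Q = mcΔT): kg·m²/s²  ✓ matches
  momentum (p = mv): kg·m/s  ✗
  gravitational acceleration (g = GM/r²): m/s²  ✗
  density (ρ = m/V): kg/m³  ✗

Only heat has units kg·m²/s².

Answer: heat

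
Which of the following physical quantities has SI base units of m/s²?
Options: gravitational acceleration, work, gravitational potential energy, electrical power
Checking the SI base units of each option:
  gravitational acceleration (g = GM/r²): m/s²  ✓ matches
  work (W = Fd): kg·m²/s²  ✗
  gravitational potential energy (U = -GMm/r): kg·m²/s²  ✗
  electrical power (P = IV): kg·m²/s³  ✗

Only gravitational acceleration has units m/s².

Answer: gravitational acceleration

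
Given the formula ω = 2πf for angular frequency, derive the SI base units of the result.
Units of each symbol in ω = 2πf:
  f (frequency): 1/s
  The factor 2π is dimensionless.

Multiplying the contributions: [1/s]
Adding exponents of each base unit: s: -1
SI base units of angular frequency: 1/s

Answer: 1/s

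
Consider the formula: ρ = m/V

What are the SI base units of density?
Units of each symbol in ρ = m/V:
  m (mass): kg
  V (volume): m³  → in the denominator, contributes 1/m³

Multiplying the contributions: [kg] · [1/m³]
Adding exponents of each base unit: kg: 1, m: -3
SI base units of density: kg/m³

Answer: kg/m³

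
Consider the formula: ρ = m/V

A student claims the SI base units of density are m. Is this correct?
Units of each symbol in ρ = m/V:
  m (mass): kg
  V (volume): m³  → in the denominator, contributes 1/m³

Multiplying the contributions: [kg] · [1/m³]
Adding exponents of each base unit: kg: 1, m: -3
SI base units of density: kg/m³

The claimed units m (exponents m: 1) do not match the derived units kg/m³ (exponents kg: 1, m: -3), so the claim is incorrect.

Answer: No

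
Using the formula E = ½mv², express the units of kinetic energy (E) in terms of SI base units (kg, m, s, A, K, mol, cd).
Units of each symbol in E = ½mv²:
  m (mass): kg
  v (speed): m/s  → to the power 2, contributes m²/s²
  The factor ½ is dimensionless.

Multiplying the contributions: [kg] · [m²/s²]
Adding exponents of each base unit: kg: 1, m: 2, s: -2
SI base units of kinetic energy: kg·m²/s²

Answer: kg·m²/s²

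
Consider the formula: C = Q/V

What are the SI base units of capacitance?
Units of each symbol in C = Q/V:
  Q (charge, in coulombs): s·A
  V (voltage, in volts): kg·m²/(s³·A)  → in the denominator, contributes s³·A/(kg·m²)

Multiplying the contributions: [s·A] · [s³·A/(kg·m²)]
Adding exponents of each base unit: kg: -1, m: -2, s: 4, A: 2
SI base units of capacitance: s⁴·A²/(kg·m²)

Answer: s⁴·A²/(kg·m²)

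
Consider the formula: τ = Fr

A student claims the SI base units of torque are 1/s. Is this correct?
Units of each symbol in τ = Fr:
  F (force): kg·m/s²
  r (lever arm): m

Multiplying the contributions: [kg·m/s²] · [m]
Adding exponents of each base unit: kg: 1, m: 2, s: -2
SI base units of torque: kg·m²/s²

The claimed units 1/s (exponents s: -1) do not match the derived units kg·m²/s² (exponents kg: 1, m: 2, s: -2), so the claim is incorrect.

Answer: No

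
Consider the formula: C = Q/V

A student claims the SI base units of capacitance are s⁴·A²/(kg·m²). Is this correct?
Units of each symbol in C = Q/V:
  Q (charge, in coulombs): s·A
  V (voltage, in volts): kg·m²/(s³·A)  → in the denominator, contributes s³·A/(kg·m²)

Multiplying the contributions: [s·A] · [s³·A/(kg·m²)]
Adding exponents of each base unit: kg: -1, m: -2, s: 4, A: 2
SI base units of capacitance: s⁴·A²/(kg·m²)

The claimed units s⁴·A²/(kg·m²) match the derived units, so the claim is correct.

Answer: Yes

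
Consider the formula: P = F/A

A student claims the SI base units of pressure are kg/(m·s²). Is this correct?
Units of each symbol in P = F/A:
  F (force): kg·m/s²
  A (area): m²  → in the denominator, contributes 1/m²

Multiplying the contributions: [kg·m/s²] · [1/m²]
Adding exponents of each base unit: kg: 1, m: -1, s: -2
SI base units of pressure: kg/(m·s²)

The claimed units kg/(m·s²) match the derived units, so the claim is correct.

Answer: Yes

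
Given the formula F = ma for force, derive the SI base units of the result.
Units of each symbol in F = ma:
  m (mass): kg
  a (acceleration): m/s²

Multiplying the contributions: [kg] · [m/s²]
Adding exponents of each base unit: kg: 1, m: 1, s: -2
SI base units of force: kg·m/s²

Answer: kg·m/s²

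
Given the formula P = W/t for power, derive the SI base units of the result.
Units of each symbol in P = W/t:
  W (work): kg·m²/s²
  t (time): s  → in the denominator, contributes 1/s

Multiplying the contributions: [kg·m²/s²] · [1/s]
Adding exponents of each base unit: kg: 1, m: 2, s: -3
SI base units of power: kg·m²/s³

Answer: kg·m²/s³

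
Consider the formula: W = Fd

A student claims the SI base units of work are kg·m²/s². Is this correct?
Units of each symbol in W = Fd:
  F (force): kg·m/s²
  d (displacement): m

Multiplying the contributions: [kg·m/s²] · [m]
Adding exponents of each base unit: kg: 1, m: 2, s: -2
SI base units of work: kg·m²/s²

The claimed units kg·m²/s² match the derived units, so the claim is correct.

Answer: Yes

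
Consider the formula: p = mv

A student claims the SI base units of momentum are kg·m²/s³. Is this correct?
Units of each symbol in p = mv:
  m (mass): kg
  v (velocity): m/s

Multiplying the contributions: [kg] · [m/s]
Adding exponents of each base unit: kg: 1, m: 1, s: -1
SI base units of momentum: kg·m/s

The claimed units kg·m²/s³ (exponents kg: 1, m: 2, s: -3) do not match the derived units kg·m/s (exponents kg: 1, m: 1, s: -1), so the claim is incorrect.

Answer: No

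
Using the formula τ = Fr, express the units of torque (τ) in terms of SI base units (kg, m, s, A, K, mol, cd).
Units of each symbol in τ = Fr:
  F (force): kg·m/s²
  r (lever arm): m

Multiplying the contributions: [kg·m/s²] · [m]
Adding exponents of each base unit: kg: 1, m: 2, s: -2
SI base units of torque: kg·m²/s²

Answer: kg·m²/s²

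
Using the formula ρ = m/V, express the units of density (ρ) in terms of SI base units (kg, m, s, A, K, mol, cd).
Units of each symbol in ρ = m/V:
  m (mass): kg
  V (volume): m³  → in the denominator, contributes 1/m³

Multiplying the contributions: [kg] · [1/m³]
Adding exponents of each base unit: kg: 1, m: -3
SI base units of density: kg/m³

Answer: kg/m³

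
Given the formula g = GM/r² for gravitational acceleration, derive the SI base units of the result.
Units of each symbol in g = GM/r²:
  G (gravitational constant): m³/(kg·s²)
  M (mass): kg
  r (distance): m  → to the power 2 in the denominator, contributes 1/m²

Multiplying the contributions: [m³/(kg·s²)] · [kg] · [1/m²]
Adding exponents of each base unit: m: 1, s: -2
SI base units of gravitational acceleration: m/s²

Answer: m/s²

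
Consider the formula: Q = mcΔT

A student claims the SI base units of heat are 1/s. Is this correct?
Units of each symbol in Q = mcΔT:
  m (mass): kg
  c (specific heat capacity, in J/(kg·K)): m²/(s²·K)
  ΔT (temperature change): K

Multiplying the contributions: [kg] · [m²/(s²·K)] · [K]
Adding exponents of each base unit: kg: 1, m: 2, s: -2
SI base units of heat: kg·m²/s²

The claimed units 1/s (exponents s: -1) do not match the derived units kg·m²/s² (exponents kg: 1, m: 2, s: -2), so the claim is incorrect.

Answer: No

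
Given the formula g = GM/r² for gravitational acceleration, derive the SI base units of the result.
Units of each symbol in g = GM/r²:
  G (gravitational constant): m³/(kg·s²)
  M (mass): kg
  r (distance): m  → to the power 2 in the denominator, contributes 1/m²

Multiplying the contributions: [m³/(kg·s²)] · [kg] · [1/m²]
Adding exponents of each base unit: m: 1, s: -2
SI base units of gravitational acceleration: m/s²

Answer: m/s²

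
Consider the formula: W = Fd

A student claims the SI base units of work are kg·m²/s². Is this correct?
Units of each symbol in W = Fd:
  F (force): kg·m/s²
  d (displacement): m

Multiplying the contributions: [kg·m/s²] · [m]
Adding exponents of each base unit: kg: 1, m: 2, s: -2
SI base units of work: kg·m²/s²

The claimed units kg·m²/s² match the derived units, so the claim is correct.

Answer: Yes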